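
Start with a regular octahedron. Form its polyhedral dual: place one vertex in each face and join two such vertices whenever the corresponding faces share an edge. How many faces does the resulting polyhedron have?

The base solid has V = 6, E = 12, F = 8.
The dual swaps V and F and preserves E: V′ = F = 8, E′ = E = 12, F′ = V = 6.

6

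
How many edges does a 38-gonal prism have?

114

A prism on an n-gon has two n-gon bases and n rectangular sides: V = 2·38 = 76, E = 3·38 = 114, F = 38 + 2 = 40.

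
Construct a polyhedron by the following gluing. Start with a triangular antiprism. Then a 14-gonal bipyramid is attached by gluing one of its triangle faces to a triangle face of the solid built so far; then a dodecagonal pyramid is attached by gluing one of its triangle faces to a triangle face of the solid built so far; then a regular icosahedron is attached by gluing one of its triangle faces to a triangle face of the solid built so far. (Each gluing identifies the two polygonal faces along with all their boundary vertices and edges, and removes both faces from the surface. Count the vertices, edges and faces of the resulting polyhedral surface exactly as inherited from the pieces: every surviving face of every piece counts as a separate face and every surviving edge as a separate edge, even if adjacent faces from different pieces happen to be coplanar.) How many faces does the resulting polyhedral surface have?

A triangular antiprism: V=6, E=12, F=8.
Attach a 14-gonal bipyramid (V=16, E=42, F=28) along a 3-gon: merge 3 vertices and 3 edges, delete both glued faces → V=19, E=51, F=34.
Attach a dodecagonal pyramid (V=13, E=24, F=13) along a 3-gon: merge 3 vertices and 3 edges, delete both glued faces → V=29, E=72, F=45.
Attach a regular icosahedron (V=12, E=30, F=20) along a 3-gon: merge 3 vertices and 3 edges, delete both glued faces → V=38, E=99, F=63.
Check: V − E + F = 38 − 99 + 63 = 2.

63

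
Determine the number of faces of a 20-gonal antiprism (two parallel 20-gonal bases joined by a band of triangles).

An antiprism on an n-gon has two n-gon caps and 2n triangles: V = 2·20 = 40, E = 4·20 = 80, F = 2·20 + 2 = 42.

42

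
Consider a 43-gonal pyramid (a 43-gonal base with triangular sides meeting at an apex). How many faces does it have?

A pyramid on an n-gon base has one n-gon and n triangles: V = 43 + 1 = 44, E = 2·43 = 86, F = 43 + 1 = 44.

44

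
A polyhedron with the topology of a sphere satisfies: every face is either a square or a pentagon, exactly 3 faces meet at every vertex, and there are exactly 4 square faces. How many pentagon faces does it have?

4

Let x be the number of pentagons; then F = 4 + x.
Edge–face incidences: 2E = 4·4 + 5·x = 16 + 5x.
Every vertex has degree 3, so 3V = 2E.
Euler: V − E + F = 2 ⇒ (2E)/3 − E + (4 + x) = 2.
Multiply by 6: 2·(2E) − 3·(2E) + 6·(4 + x) = 12, i.e. 24 + 6x − (16 + 5x) = 12.
Collecting terms: x + 8 = 12, so x = 4.
Then 2E = 16 + 5·4 = 36, so E = 18, V = 2E/3 = 12, F = 4 + 4 = 8.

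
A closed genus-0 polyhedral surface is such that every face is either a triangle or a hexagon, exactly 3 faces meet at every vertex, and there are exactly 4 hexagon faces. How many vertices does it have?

Let x be the number of triangles; then F = 4 + x.
Edge–face incidences: 2E = 6·4 + 3·x = 24 + 3x.
Every vertex has degree 3, so 3V = 2E.
Euler: V − E + F = 2 ⇒ (2E)/3 − E + (4 + x) = 2.
Multiply by 6: 2·(2E) − 3·(2E) + 6·(4 + x) = 12, i.e. 24 + 6x − (24 + 3x) = 12.
Collecting terms: 3x = 12, so x = 4.
Then 2E = 24 + 3·4 = 36, so E = 18, V = 2E/3 = 12, F = 4 + 4 = 8.

12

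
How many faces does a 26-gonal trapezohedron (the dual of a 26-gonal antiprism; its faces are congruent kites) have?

52

The n-trapezohedron (dual of the n-antiprism) has V = 2·26 + 2 = 54, E = 4·26 = 104, F = 2·26 = 52.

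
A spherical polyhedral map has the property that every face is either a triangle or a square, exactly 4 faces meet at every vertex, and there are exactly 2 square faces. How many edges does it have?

16

Let x be the number of triangles; then F = 2 + x.
Edge–face incidences: 2E = 4·2 + 3·x = 8 + 3x.
Every vertex has degree 4, so 4V = 2E.
Euler: V − E + F = 2 ⇒ (2E)/4 − E + (2 + x) = 2.
Multiply by 8: 2·(2E) − 4·(2E) + 8·(2 + x) = 16, i.e. 16 + 8x − 2·(8 + 3x) = 16.
Collecting terms: 2x = 16, so x = 8.
Then 2E = 8 + 3·8 = 32, so E = 16, V = 2E/4 = 8, F = 2 + 8 = 10.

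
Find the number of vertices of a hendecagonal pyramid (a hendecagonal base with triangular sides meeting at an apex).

12

A pyramid on an n-gon base has one n-gon and n triangles: V = 11 + 1 = 12, E = 2·11 = 22, F = 11 + 1 = 12.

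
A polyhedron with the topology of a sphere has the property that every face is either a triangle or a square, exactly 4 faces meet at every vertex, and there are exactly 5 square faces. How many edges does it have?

Let x be the number of triangles; then F = 5 + x.
Edge–face incidences: 2E = 4·5 + 3·x = 20 + 3x.
Every vertex has degree 4, so 4V = 2E.
Euler: V − E + F = 2 ⇒ (2E)/4 − E + (5 + x) = 2.
Multiply by 8: 2·(2E) − 4·(2E) + 8·(5 + x) = 16, i.e. 40 + 8x − 2·(20 + 3x) = 16.
Collecting terms: 2x = 16, so x = 8.
Then 2E = 20 + 3·8 = 44, so E = 22, V = 2E/4 = 11, F = 5 + 8 = 13.

22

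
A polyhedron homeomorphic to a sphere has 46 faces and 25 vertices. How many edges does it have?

Here V − E + F = 2.
E = V + F − (2) = 25 + 46 − (2) = 69.

69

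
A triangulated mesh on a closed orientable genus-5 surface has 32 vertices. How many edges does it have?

χ = 2 − 2·5 = -8, and every face is a triangle so 3F = 2E.
V − E + F = -8 with E = 3F/2 gives 32 − (3/2 − 1)·F = -8, so F = 80 and E = 120.

120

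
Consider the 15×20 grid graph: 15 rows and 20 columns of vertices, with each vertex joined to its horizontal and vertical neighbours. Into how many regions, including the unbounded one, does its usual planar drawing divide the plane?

The grid has V = 15·20 = 300 vertices and E = 15·19 + 20·14 = 565 edges.
F = 2 − V + E = 2 − 300 + 565 = 267.

267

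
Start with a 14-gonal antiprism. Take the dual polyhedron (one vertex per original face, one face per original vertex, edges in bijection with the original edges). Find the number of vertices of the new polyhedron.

30

The base solid has V = 28, E = 56, F = 30.
The dual swaps V and F and preserves E: V′ = F = 30, E′ = E = 56, F′ = V = 28.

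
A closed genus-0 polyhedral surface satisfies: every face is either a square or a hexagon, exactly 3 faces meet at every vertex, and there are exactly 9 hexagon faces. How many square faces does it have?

6

Let x be the number of squares; then F = 9 + x.
Edge–face incidences: 2E = 6·9 + 4·x = 54 + 4x.
Every vertex has degree 3, so 3V = 2E.
Euler: V − E + F = 2 ⇒ (2E)/3 − E + (9 + x) = 2.
Multiply by 6: 2·(2E) − 3·(2E) + 6·(9 + x) = 12, i.e. 54 + 6x − (54 + 4x) = 12.
Collecting terms: 2x = 12, so x = 6.
Then 2E = 54 + 4·6 = 78, so E = 39, V = 2E/3 = 26, F = 9 + 6 = 15.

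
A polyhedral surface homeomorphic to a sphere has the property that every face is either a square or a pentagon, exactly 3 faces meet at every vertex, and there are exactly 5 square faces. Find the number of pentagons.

2

Let x be the number of pentagons; then F = 5 + x.
Edge–face incidences: 2E = 4·5 + 5·x = 20 + 5x.
Every vertex has degree 3, so 3V = 2E.
Euler: V − E + F = 2 ⇒ (2E)/3 − E + (5 + x) = 2.
Multiply by 6: 2·(2E) − 3·(2E) + 6·(5 + x) = 12, i.e. 30 + 6x − (20 + 5x) = 12.
Collecting terms: x + 10 = 12, so x = 2.
Then 2E = 20 + 5·2 = 30, so E = 15, V = 2E/3 = 10, F = 5 + 2 = 7.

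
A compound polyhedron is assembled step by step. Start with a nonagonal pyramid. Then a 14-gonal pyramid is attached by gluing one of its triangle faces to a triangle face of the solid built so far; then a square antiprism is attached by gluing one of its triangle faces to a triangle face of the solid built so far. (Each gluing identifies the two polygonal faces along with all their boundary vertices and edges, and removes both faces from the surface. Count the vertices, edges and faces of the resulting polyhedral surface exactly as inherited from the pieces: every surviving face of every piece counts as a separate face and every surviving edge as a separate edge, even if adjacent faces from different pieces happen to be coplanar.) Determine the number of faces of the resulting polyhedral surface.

31

A nonagonal pyramid: V=10, E=18, F=10.
Attach a 14-gonal pyramid (V=15, E=28, F=15) along a 3-gon: merge 3 vertices and 3 edges, delete both glued faces → V=22, E=43, F=23.
Attach a square antiprism (V=8, E=16, F=10) along a 3-gon: merge 3 vertices and 3 edges, delete both glued faces → V=27, E=56, F=31.
Check: V − E + F = 27 − 56 + 31 = 2.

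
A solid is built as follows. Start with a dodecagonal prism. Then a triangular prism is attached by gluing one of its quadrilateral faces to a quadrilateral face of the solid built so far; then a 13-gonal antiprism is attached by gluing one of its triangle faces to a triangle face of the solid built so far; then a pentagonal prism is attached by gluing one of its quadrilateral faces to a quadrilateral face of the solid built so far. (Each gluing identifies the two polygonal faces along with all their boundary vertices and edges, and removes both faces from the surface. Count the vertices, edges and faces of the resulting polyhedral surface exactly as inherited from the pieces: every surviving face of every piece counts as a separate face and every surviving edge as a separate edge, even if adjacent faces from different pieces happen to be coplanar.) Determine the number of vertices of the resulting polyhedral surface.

A dodecagonal prism: V=24, E=36, F=14.
Attach a triangular prism (V=6, E=9, F=5) along a 4-gon: merge 4 vertices and 4 edges, delete both glued faces → V=26, E=41, F=17.
Attach a 13-gonal antiprism (V=26, E=52, F=28) along a 3-gon: merge 3 vertices and 3 edges, delete both glued faces → V=49, E=90, F=43.
Attach a pentagonal prism (V=10, E=15, F=7) along a 4-gon: merge 4 vertices and 4 edges, delete both glued faces → V=55, E=101, F=48.
Check: V − E + F = 55 − 101 + 48 = 2.

55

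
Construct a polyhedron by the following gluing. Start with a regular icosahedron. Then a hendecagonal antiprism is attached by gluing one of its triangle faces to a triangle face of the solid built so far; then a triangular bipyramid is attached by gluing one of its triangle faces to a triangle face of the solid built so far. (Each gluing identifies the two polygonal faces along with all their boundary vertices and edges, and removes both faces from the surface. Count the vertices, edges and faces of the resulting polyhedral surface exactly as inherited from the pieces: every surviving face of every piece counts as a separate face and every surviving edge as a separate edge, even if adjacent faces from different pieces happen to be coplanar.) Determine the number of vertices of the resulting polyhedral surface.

A regular icosahedron: V=12, E=30, F=20.
Attach a hendecagonal antiprism (V=22, E=44, F=24) along a 3-gon: merge 3 vertices and 3 edges, delete both glued faces → V=31, E=71, F=42.
Attach a triangular bipyramid (V=5, E=9, F=6) along a 3-gon: merge 3 vertices and 3 edges, delete both glued faces → V=33, E=77, F=46.
Check: V − E + F = 33 − 77 + 46 = 2.

33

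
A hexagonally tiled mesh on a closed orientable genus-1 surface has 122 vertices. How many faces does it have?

χ = 2 − 2·1 = 0, and every face is a hexagon so 6F = 2E.
V − E + F = 0 with E = 6F/2 gives 122 − (6/2 − 1)·F = 0, so F = 61 and E = 183.

61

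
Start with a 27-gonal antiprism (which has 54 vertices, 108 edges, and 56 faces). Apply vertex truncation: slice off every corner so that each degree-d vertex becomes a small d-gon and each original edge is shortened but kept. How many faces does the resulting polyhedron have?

110

Truncation replaces each original edge-end by a new vertex, so V′ = 2E = 216.
Each original edge survives, and each old vertex of degree d contributes d new edges; summing degrees gives Σd = 2E, so E′ = E + 2E = 3E = 324.
Each original face survives and each original vertex becomes one new face: F′ = F + V = 110.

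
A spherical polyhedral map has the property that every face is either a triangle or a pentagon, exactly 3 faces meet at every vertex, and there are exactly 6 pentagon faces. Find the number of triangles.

Let x be the number of triangles; then F = 6 + x.
Edge–face incidences: 2E = 5·6 + 3·x = 30 + 3x.
Every vertex has degree 3, so 3V = 2E.
Euler: V − E + F = 2 ⇒ (2E)/3 − E + (6 + x) = 2.
Multiply by 6: 2·(2E) − 3·(2E) + 6·(6 + x) = 12, i.e. 36 + 6x − (30 + 3x) = 12.
Collecting terms: 3x + 6 = 12, so 3x = 6, so x = 2.
Then 2E = 30 + 3·2 = 36, so E = 18, V = 2E/3 = 12, F = 6 + 2 = 8.

2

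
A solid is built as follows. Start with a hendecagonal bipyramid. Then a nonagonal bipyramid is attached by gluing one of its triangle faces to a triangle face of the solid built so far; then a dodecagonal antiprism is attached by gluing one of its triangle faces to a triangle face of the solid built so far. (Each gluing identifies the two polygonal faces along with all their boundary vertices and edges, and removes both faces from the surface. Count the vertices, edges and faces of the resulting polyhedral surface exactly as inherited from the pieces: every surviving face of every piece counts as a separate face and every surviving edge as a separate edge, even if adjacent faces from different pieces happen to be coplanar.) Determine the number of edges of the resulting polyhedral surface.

A hendecagonal bipyramid: V=13, E=33, F=22.
Attach a nonagonal bipyramid (V=11, E=27, F=18) along a 3-gon: merge 3 vertices and 3 edges, delete both glued faces → V=21, E=57, F=38.
Attach a dodecagonal antiprism (V=24, E=48, F=26) along a 3-gon: merge 3 vertices and 3 edges, delete both glued faces → V=42, E=102, F=62.
Check: V − E + F = 42 − 102 + 62 = 2.

102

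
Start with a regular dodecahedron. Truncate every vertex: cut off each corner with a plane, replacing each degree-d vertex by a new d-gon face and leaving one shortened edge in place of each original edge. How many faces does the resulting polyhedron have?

The base solid has V = 20, E = 30, F = 12.
Truncation replaces each original edge-end by a new vertex, so V′ = 2E = 60.
Each original edge survives, and each old vertex of degree d contributes d new edges; summing degrees gives Σd = 2E, so E′ = E + 2E = 3E = 90.
Each original face survives and each original vertex becomes one new face: F′ = F + V = 32.

32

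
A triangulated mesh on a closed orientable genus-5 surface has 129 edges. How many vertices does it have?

χ = 2 − 2·5 = -8, and every face is a triangle so 3F = 2E.
F = 2E/3 = 86. Then V = -8 + E − F = -8 + 129 − 86 = 35.

35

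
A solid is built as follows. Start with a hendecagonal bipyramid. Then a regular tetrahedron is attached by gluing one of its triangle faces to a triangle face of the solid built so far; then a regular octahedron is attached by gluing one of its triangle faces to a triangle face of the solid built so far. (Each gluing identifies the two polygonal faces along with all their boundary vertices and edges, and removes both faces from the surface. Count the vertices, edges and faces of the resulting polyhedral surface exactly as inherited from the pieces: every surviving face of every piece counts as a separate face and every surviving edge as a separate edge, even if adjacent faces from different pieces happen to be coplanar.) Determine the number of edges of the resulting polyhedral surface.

A hendecagonal bipyramid: V=13, E=33, F=22.
Attach a regular tetrahedron (V=4, E=6, F=4) along a 3-gon: merge 3 vertices and 3 edges, delete both glued faces → V=14, E=36, F=24.
Attach a regular octahedron (V=6, E=12, F=8) along a 3-gon: merge 3 vertices and 3 edges, delete both glued faces → V=17, E=45, F=30.
Check: V − E + F = 17 − 45 + 30 = 2.

45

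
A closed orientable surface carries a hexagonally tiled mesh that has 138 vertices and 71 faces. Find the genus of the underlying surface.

3

Every face is a hexagon, so 2E = 6·71 = 426, giving E = 213.
χ = V − E + F = 138 − 213 + 71 = -4.
For a closed orientable surface χ = 2 − 2g, so g = (2 − (-4))/2 = 3.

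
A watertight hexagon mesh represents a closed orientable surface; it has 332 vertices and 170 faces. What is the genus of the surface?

Every face is a hexagon, so 2E = 6·170 = 1020, giving E = 510.
χ = V − E + F = 332 − 510 + 170 = -8.
For a closed orientable surface χ = 2 − 2g, so g = (2 − (-8))/2 = 5.

5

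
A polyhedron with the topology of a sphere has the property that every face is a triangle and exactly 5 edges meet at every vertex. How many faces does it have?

Each face has 3 edges and each edge borders two faces, so 2E = 3F.
Each vertex has degree 5, so 5V = 2E and hence V = 3F/5.
Euler: V − E + F = 2 ⇒ (3F/5) − (3F/2) + F = 2.
Multiply by 10: (6 − 15 + 10)F = 20, i.e. 1F = 20.
So F = 20, E = 3·20/2 = 30, V = 3·20/5 = 12.

20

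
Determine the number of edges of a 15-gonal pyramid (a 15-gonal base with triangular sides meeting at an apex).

30

A pyramid on an n-gon base has one n-gon and n triangles: V = 15 + 1 = 16, E = 2·15 = 30, F = 15 + 1 = 16.
Check: V − E + F = 16 − 30 + 16 = 2.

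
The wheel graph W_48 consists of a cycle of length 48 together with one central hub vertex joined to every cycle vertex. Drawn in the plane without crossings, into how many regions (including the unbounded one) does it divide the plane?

49

W_48 has V = 48 + 1 = 49 vertices and E = 2·48 = 96 edges.
By Euler's formula F = 2 − V + E = 2 − 49 + 96 = 49.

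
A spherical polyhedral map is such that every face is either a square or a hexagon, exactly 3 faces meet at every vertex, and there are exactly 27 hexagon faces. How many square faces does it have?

6

Let x be the number of squares; then F = 27 + x.
Edge–face incidences: 2E = 6·27 + 4·x = 162 + 4x.
Every vertex has degree 3, so 3V = 2E.
Euler: V − E + F = 2 ⇒ (2E)/3 − E + (27 + x) = 2.
Multiply by 6: 2·(2E) − 3·(2E) + 6·(27 + x) = 12, i.e. 162 + 6x − (162 + 4x) = 12.
Collecting terms: 2x = 12, so x = 6.
Then 2E = 162 + 4·6 = 186, so E = 93, V = 2E/3 = 62, F = 27 + 6 = 33.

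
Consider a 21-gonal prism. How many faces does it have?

A prism on an n-gon has two n-gon bases and n rectangular sides: V = 2·21 = 42, E = 3·21 = 63, F = 21 + 2 = 23.

23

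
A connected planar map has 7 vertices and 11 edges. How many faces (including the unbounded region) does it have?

Euler's formula for a connected plane graph: V − E + F = 2, so F = 2 − 7 + 11 = 6.

6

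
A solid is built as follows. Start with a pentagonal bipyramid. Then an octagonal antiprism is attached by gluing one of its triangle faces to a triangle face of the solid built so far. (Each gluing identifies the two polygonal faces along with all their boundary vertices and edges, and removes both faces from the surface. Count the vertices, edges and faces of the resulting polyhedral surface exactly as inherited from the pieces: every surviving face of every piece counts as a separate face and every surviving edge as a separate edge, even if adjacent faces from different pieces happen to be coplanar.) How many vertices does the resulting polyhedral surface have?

20

A pentagonal bipyramid: V=7, E=15, F=10.
Attach an octagonal antiprism (V=16, E=32, F=18) along a 3-gon: merge 3 vertices and 3 edges, delete both glued faces → V=20, E=44, F=26.
Check: V − E + F = 20 − 44 + 26 = 2.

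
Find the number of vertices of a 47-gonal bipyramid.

49

A bipyramid over an n-gon has 2n triangular faces and n + 2 vertices: V = 47 + 2 = 49, E = 3·47 = 141, F = 2·47 = 94.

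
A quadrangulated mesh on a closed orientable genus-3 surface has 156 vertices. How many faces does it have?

χ = 2 − 2·3 = -4, and every face is a square so 4F = 2E.
V − E + F = -4 with E = 4F/2 gives 156 − (4/2 − 1)·F = -4, so F = 160 and E = 320.

160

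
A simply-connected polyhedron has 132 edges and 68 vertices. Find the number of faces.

Here V − E + F = 2.
F = 2 − V + E = 2 − 68 + 132 = 66.

66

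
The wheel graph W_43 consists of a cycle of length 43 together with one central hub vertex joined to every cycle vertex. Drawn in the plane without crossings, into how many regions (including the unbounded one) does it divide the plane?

44

W_43 has V = 43 + 1 = 44 vertices and E = 2·43 = 86 edges.
By Euler's formula F = 2 − V + E = 2 − 44 + 86 = 44.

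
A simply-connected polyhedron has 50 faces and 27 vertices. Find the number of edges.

Here V − E + F = 2.
E = V + F − (2) = 27 + 50 − (2) = 75.

75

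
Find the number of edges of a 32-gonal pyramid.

64

A pyramid on an n-gon base has one n-gon and n triangles: V = 32 + 1 = 33, E = 2·32 = 64, F = 32 + 1 = 33.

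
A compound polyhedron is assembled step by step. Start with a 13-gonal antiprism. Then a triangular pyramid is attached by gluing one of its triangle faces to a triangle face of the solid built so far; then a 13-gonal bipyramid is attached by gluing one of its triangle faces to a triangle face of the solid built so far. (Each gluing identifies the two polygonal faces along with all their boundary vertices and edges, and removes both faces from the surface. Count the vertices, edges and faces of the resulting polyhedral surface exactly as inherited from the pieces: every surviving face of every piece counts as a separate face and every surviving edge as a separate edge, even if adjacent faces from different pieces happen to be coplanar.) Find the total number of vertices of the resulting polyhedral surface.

A 13-gonal antiprism: V=26, E=52, F=28.
Attach a triangular pyramid (V=4, E=6, F=4) along a 3-gon: merge 3 vertices and 3 edges, delete both glued faces → V=27, E=55, F=30.
Attach a 13-gonal bipyramid (V=15, E=39, F=26) along a 3-gon: merge 3 vertices and 3 edges, delete both glued faces → V=39, E=91, F=54.
Check: V − E + F = 39 − 91 + 54 = 2.

39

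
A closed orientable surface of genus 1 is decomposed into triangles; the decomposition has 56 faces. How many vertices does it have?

28

χ = 2 − 2·1 = 0, and every face is a triangle so 3F = 2E.
E = 3·56/2 = 84. Then V = 0 + E − F = 0 + 84 − 56 = 28.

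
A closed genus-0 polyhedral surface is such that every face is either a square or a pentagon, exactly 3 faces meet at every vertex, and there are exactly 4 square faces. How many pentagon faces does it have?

4

Let x be the number of pentagons; then F = 4 + x.
Edge–face incidences: 2E = 4·4 + 5·x = 16 + 5x.
Every vertex has degree 3, so 3V = 2E.
Euler: V − E + F = 2 ⇒ (2E)/3 − E + (4 + x) = 2.
Multiply by 6: 2·(2E) − 3·(2E) + 6·(4 + x) = 12, i.e. 24 + 6x − (16 + 5x) = 12.
Collecting terms: x + 8 = 12, so x = 4.
Then 2E = 16 + 5·4 = 36, so E = 18, V = 2E/3 = 12, F = 4 + 4 = 8.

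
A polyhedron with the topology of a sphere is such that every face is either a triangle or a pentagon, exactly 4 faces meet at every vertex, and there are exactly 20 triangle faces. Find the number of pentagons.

Let x be the number of pentagons; then F = 20 + x.
Edge–face incidences: 2E = 3·20 + 5·x = 60 + 5x.
Every vertex has degree 4, so 4V = 2E.
Euler: V − E + F = 2 ⇒ (2E)/4 − E + (20 + x) = 2.
Multiply by 8: 2·(2E) − 4·(2E) + 8·(20 + x) = 16, i.e. 160 + 8x − 2·(60 + 5x) = 16.
Collecting terms: −2x + 40 = 16, so −2x = −24, so x = 12.
Then 2E = 60 + 5·12 = 120, so E = 60, V = 2E/4 = 30, F = 20 + 12 = 32.

12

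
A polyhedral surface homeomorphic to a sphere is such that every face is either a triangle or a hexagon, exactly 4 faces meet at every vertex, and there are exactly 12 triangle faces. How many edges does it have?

Let x be the number of hexagons; then F = 12 + x.
Edge–face incidences: 2E = 3·12 + 6·x = 36 + 6x.
Every vertex has degree 4, so 4V = 2E.
Euler: V − E + F = 2 ⇒ (2E)/4 − E + (12 + x) = 2.
Multiply by 8: 2·(2E) − 4·(2E) + 8·(12 + x) = 16, i.e. 96 + 8x − 2·(36 + 6x) = 16.
Collecting terms: −4x + 24 = 16, so −4x = −8, so x = 2.
Then 2E = 36 + 6·2 = 48, so E = 24, V = 2E/4 = 12, F = 12 + 2 = 14.

24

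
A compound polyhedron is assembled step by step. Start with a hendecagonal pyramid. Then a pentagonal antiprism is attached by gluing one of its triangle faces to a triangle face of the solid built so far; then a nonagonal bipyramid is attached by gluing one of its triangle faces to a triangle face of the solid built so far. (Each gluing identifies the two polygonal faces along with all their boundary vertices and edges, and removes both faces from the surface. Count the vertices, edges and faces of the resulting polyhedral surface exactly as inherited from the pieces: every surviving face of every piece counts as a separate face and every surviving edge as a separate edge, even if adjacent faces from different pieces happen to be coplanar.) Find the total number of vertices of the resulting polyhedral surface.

27

A hendecagonal pyramid: V=12, E=22, F=12.
Attach a pentagonal antiprism (V=10, E=20, F=12) along a 3-gon: merge 3 vertices and 3 edges, delete both glued faces → V=19, E=39, F=22.
Attach a nonagonal bipyramid (V=11, E=27, F=18) along a 3-gon: merge 3 vertices and 3 edges, delete both glued faces → V=27, E=63, F=38.
Check: V − E + F = 27 − 63 + 38 = 2.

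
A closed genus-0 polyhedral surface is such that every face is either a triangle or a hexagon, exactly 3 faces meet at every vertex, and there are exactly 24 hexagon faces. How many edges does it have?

Let x be the number of triangles; then F = 24 + x.
Edge–face incidences: 2E = 6·24 + 3·x = 144 + 3x.
Every vertex has degree 3, so 3V = 2E.
Euler: V − E + F = 2 ⇒ (2E)/3 − E + (24 + x) = 2.
Multiply by 6: 2·(2E) − 3·(2E) + 6·(24 + x) = 12, i.e. 144 + 6x − (144 + 3x) = 12.
Collecting terms: 3x = 12, so x = 4.
Then 2E = 144 + 3·4 = 156, so E = 78, V = 2E/3 = 52, F = 24 + 4 = 28.

78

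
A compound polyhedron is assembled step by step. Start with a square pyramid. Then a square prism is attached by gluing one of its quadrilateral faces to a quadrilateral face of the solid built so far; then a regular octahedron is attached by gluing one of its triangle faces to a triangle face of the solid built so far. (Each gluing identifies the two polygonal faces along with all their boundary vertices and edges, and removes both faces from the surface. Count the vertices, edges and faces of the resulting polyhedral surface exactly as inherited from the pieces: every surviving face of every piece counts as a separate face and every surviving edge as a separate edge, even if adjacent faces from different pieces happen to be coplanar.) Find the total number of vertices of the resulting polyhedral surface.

A square pyramid: V=5, E=8, F=5.
Attach a square prism (V=8, E=12, F=6) along a 4-gon: merge 4 vertices and 4 edges, delete both glued faces → V=9, E=16, F=9.
Attach a regular octahedron (V=6, E=12, F=8) along a 3-gon: merge 3 vertices and 3 edges, delete both glued faces → V=12, E=25, F=15.
Check: V − E + F = 12 − 25 + 15 = 2.

12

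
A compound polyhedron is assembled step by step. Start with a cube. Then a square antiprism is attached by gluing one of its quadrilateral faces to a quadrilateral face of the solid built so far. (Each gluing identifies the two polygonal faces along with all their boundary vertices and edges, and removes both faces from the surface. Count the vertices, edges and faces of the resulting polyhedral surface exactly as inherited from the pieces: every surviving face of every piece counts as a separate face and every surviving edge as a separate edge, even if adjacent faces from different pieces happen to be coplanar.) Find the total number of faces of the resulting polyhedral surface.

A cube: V=8, E=12, F=6.
Attach a square antiprism (V=8, E=16, F=10) along a 4-gon: merge 4 vertices and 4 edges, delete both glued faces → V=12, E=24, F=14.
Check: V − E + F = 12 − 24 + 14 = 2.

14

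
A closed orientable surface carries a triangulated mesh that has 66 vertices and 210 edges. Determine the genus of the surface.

Every face is a triangle and each edge borders two faces, so 3F = 2·210, giving F = 140.
χ = V − E + F = 66 − 210 + 140 = -4.
For a closed orientable surface χ = 2 − 2g, so g = (2 − (-4))/2 = 3.

3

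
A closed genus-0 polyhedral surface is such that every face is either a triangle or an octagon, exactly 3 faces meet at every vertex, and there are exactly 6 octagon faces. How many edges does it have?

36

Let x be the number of triangles; then F = 6 + x.
Edge–face incidences: 2E = 8·6 + 3·x = 48 + 3x.
Every vertex has degree 3, so 3V = 2E.
Euler: V − E + F = 2 ⇒ (2E)/3 − E + (6 + x) = 2.
Multiply by 6: 2·(2E) − 3·(2E) + 6·(6 + x) = 12, i.e. 36 + 6x − (48 + 3x) = 12.
Collecting terms: 3x − 12 = 12, so 3x = 24, so x = 8.
Then 2E = 48 + 3·8 = 72, so E = 36, V = 2E/3 = 24, F = 6 + 8 = 14.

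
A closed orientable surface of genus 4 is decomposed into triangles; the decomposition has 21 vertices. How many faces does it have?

54

χ = 2 − 2·4 = -6, and every face is a triangle so 3F = 2E.
V − E + F = -6 with E = 3F/2 gives 21 − (3/2 − 1)·F = -6, so F = 54 and E = 81.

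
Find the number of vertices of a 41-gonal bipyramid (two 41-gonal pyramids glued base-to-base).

A bipyramid over an n-gon has 2n triangular faces and n + 2 vertices: V = 41 + 2 = 43, E = 3·41 = 123, F = 2·41 = 82.

43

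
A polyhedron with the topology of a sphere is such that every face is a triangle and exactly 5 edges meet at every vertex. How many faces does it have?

20

Each face has 3 edges and each edge borders two faces, so 2E = 3F.
Each vertex has degree 5, so 5V = 2E and hence V = 3F/5.
Euler: V − E + F = 2 ⇒ (3F/5) − (3F/2) + F = 2.
Multiply by 10: (6 − 15 + 10)F = 20, i.e. 1F = 20.
So F = 20, E = 3·20/2 = 30, V = 3·20/5 = 12.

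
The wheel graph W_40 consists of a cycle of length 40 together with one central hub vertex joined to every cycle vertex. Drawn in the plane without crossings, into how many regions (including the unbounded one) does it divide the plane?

41

W_40 has V = 40 + 1 = 41 vertices and E = 2·40 = 80 edges.
By Euler's formula F = 2 − V + E = 2 − 41 + 80 = 41.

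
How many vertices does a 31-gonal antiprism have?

62

An antiprism on an n-gon has two n-gon caps and 2n triangles: V = 2·31 = 62, E = 4·31 = 124, F = 2·31 + 2 = 64.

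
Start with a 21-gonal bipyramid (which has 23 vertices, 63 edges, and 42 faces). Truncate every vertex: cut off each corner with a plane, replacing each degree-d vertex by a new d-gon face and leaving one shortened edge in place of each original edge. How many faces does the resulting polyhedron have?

65

Truncation replaces each original edge-end by a new vertex, so V′ = 2E = 126.
Each original edge survives, and each old vertex of degree d contributes d new edges; summing degrees gives Σd = 2E, so E′ = E + 2E = 3E = 189.
Each original face survives and each original vertex becomes one new face: F′ = F + V = 65.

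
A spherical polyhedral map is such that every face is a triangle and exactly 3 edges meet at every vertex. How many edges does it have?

6

Each face has 3 edges and each edge borders two faces, so 2E = 3F.
Each vertex has degree 3, so 3V = 2E and hence V = 3F/3.
Euler: V − E + F = 2 ⇒ (3F/3) − (3F/2) + F = 2.
Multiply by 6: (6 − 9 + 6)F = 12, i.e. 3F = 12.
So F = 4, E = 3·4/2 = 6, V = 3·4/3 = 4.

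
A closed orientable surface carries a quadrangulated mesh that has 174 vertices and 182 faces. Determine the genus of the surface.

5

Every face is a square, so 2E = 4·182 = 728, giving E = 364.
χ = V − E + F = 174 − 364 + 182 = -8.
For a closed orientable surface χ = 2 − 2g, so g = (2 − (-8))/2 = 5.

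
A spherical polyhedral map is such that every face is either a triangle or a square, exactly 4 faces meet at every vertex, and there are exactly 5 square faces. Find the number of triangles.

Let x be the number of triangles; then F = 5 + x.
Edge–face incidences: 2E = 4·5 + 3·x = 20 + 3x.
Every vertex has degree 4, so 4V = 2E.
Euler: V − E + F = 2 ⇒ (2E)/4 − E + (5 + x) = 2.
Multiply by 8: 2·(2E) − 4·(2E) + 8·(5 + x) = 16, i.e. 40 + 8x − 2·(20 + 3x) = 16.
Collecting terms: 2x = 16, so x = 8.
Then 2E = 20 + 3·8 = 44, so E = 22, V = 2E/4 = 11, F = 5 + 8 = 13.

8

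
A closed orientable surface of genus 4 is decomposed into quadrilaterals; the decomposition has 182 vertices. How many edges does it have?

χ = 2 − 2·4 = -6, and every face is a square so 4F = 2E.
V − E + F = -6 with E = 4F/2 gives 182 − (4/2 − 1)·F = -6, so F = 188 and E = 376.

376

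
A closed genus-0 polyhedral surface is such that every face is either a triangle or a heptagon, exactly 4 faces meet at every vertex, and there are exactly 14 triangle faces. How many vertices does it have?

Let x be the number of heptagons; then F = 14 + x.
Edge–face incidences: 2E = 3·14 + 7·x = 42 + 7x.
Every vertex has degree 4, so 4V = 2E.
Euler: V − E + F = 2 ⇒ (2E)/4 − E + (14 + x) = 2.
Multiply by 8: 2·(2E) − 4·(2E) + 8·(14 + x) = 16, i.e. 112 + 8x − 2·(42 + 7x) = 16.
Collecting terms: −6x + 28 = 16, so −6x = −12, so x = 2.
Then 2E = 42 + 7·2 = 56, so E = 28, V = 2E/4 = 14, F = 14 + 2 = 16.

14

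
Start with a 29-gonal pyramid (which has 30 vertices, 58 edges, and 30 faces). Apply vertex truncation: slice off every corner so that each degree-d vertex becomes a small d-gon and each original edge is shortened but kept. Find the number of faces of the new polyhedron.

60

Truncation replaces each original edge-end by a new vertex, so V′ = 2E = 116.
Each original edge survives, and each old vertex of degree d contributes d new edges; summing degrees gives Σd = 2E, so E′ = E + 2E = 3E = 174.
Each original face survives and each original vertex becomes one new face: F′ = F + V = 60.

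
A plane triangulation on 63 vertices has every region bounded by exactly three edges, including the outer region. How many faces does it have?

In a plane triangulation 3F = 2E and V − E + F = 2, so F = 2V − 4 = 2·63 − 4 = 122.

122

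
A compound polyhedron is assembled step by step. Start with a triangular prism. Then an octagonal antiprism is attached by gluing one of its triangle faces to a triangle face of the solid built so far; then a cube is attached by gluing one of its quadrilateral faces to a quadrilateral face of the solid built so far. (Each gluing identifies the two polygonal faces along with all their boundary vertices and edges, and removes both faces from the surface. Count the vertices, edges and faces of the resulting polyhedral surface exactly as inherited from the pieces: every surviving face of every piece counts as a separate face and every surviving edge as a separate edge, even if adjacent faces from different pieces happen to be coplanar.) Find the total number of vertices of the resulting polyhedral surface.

23

A triangular prism: V=6, E=9, F=5.
Attach an octagonal antiprism (V=16, E=32, F=18) along a 3-gon: merge 3 vertices and 3 edges, delete both glued faces → V=19, E=38, F=21.
Attach a cube (V=8, E=12, F=6) along a 4-gon: merge 4 vertices and 4 edges, delete both glued faces → V=23, E=46, F=25.
Check: V − E + F = 23 − 46 + 25 = 2.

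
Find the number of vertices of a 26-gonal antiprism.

52

An antiprism on an n-gon has two n-gon caps and 2n triangles: V = 2·26 = 52, E = 4·26 = 104, F = 2·26 + 2 = 54.
Check: V − E + F = 52 − 104 + 54 = 2.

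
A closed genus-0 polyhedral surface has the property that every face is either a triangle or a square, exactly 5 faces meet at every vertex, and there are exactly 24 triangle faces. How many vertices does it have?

16

Let x be the number of squares; then F = 24 + x.
Edge–face incidences: 2E = 3·24 + 4·x = 72 + 4x.
Every vertex has degree 5, so 5V = 2E.
Euler: V − E + F = 2 ⇒ (2E)/5 − E + (24 + x) = 2.
Multiply by 10: 2·(2E) − 5·(2E) + 10·(24 + x) = 20, i.e. 240 + 10x − 3·(72 + 4x) = 20.
Collecting terms: −2x + 24 = 20, so −2x = −4, so x = 2.
Then 2E = 72 + 4·2 = 80, so E = 40, V = 2E/5 = 16, F = 24 + 2 = 26.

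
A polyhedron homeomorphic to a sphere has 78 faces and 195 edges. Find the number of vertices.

119

Here V − E + F = 2.
V = 2 + E − F = 2 + 195 − 78 = 119.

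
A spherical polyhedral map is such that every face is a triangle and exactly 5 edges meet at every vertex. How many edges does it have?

Each face has 3 edges and each edge borders two faces, so 2E = 3F.
Each vertex has degree 5, so 5V = 2E and hence V = 3F/5.
Euler: V − E + F = 2 ⇒ (3F/5) − (3F/2) + F = 2.
Multiply by 10: (6 − 15 + 10)F = 20, i.e. 1F = 20.
So F = 20, E = 3·20/2 = 30, V = 3·20/5 = 12.

30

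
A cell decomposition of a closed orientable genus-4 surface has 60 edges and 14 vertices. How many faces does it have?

For a closed orientable surface of genus 4, χ = 2 − 2·4 = -6.
F = -6 − V + E = -6 − 14 + 60 = 40.

40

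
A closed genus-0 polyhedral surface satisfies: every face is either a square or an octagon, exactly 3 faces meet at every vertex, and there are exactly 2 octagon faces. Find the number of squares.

Let x be the number of squares; then F = 2 + x.
Edge–face incidences: 2E = 8·2 + 4·x = 16 + 4x.
Every vertex has degree 3, so 3V = 2E.
Euler: V − E + F = 2 ⇒ (2E)/3 − E + (2 + x) = 2.
Multiply by 6: 2·(2E) − 3·(2E) + 6·(2 + x) = 12, i.e. 12 + 6x − (16 + 4x) = 12.
Collecting terms: 2x − 4 = 12, so 2x = 16, so x = 8.
Then 2E = 16 + 4·8 = 48, so E = 24, V = 2E/3 = 16, F = 2 + 8 = 10.

8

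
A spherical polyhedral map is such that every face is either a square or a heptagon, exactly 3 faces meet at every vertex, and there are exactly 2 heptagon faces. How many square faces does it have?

7

Let x be the number of squares; then F = 2 + x.
Edge–face incidences: 2E = 7·2 + 4·x = 14 + 4x.
Every vertex has degree 3, so 3V = 2E.
Euler: V − E + F = 2 ⇒ (2E)/3 − E + (2 + x) = 2.
Multiply by 6: 2·(2E) − 3·(2E) + 6·(2 + x) = 12, i.e. 12 + 6x − (14 + 4x) = 12.
Collecting terms: 2x − 2 = 12, so 2x = 14, so x = 7.
Then 2E = 14 + 4·7 = 42, so E = 21, V = 2E/3 = 14, F = 2 + 7 = 9.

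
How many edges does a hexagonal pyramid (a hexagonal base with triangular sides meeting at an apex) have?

A pyramid on an n-gon base has one n-gon and n triangles: V = 6 + 1 = 7, E = 2·6 = 12, F = 6 + 1 = 7.

12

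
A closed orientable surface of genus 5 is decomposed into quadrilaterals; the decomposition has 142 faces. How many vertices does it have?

134

χ = 2 − 2·5 = -8, and every face is a square so 4F = 2E.
E = 4·142/2 = 284. Then V = -8 + E − F = -8 + 284 − 142 = 134.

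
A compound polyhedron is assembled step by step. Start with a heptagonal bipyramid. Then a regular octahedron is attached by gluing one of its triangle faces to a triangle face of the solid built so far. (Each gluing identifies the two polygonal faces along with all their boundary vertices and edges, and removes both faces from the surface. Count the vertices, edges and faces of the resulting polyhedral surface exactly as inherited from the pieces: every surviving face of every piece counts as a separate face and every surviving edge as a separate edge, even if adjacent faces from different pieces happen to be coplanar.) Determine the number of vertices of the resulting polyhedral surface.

12

A heptagonal bipyramid: V=9, E=21, F=14.
Attach a regular octahedron (V=6, E=12, F=8) along a 3-gon: merge 3 vertices and 3 edges, delete both glued faces → V=12, E=30, F=20.
Check: V − E + F = 12 − 30 + 20 = 2.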